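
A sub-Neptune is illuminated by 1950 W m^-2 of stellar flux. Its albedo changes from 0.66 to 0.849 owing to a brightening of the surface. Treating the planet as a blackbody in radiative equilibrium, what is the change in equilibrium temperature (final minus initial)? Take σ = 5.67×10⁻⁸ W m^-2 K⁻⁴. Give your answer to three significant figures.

-42.7 kelvin

Initial: T₁ = [S(1−0.66)/(4σ)]^(1/4) = 232.5 K.
After:  T₂ = [1950·0.151/(4σ)]^(1/4) = 189.8 K.
Change: 189.8 − 232.5 = -42.70 K.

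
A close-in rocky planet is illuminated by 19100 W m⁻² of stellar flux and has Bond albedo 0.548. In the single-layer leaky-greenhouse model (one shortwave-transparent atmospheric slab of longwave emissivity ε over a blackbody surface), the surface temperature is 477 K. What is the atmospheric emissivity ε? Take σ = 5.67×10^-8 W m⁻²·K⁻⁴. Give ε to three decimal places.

First, T_e = [19100·(1−0.548)/(4σ)]^(1/4) = 441.7 K.
Inverting T_s⁴ = 2T_e⁴/(2−ε): (T_e/T_s)⁴ = 0.7353, so ε = 2(1 − 0.7353) = 0.5294.

0.529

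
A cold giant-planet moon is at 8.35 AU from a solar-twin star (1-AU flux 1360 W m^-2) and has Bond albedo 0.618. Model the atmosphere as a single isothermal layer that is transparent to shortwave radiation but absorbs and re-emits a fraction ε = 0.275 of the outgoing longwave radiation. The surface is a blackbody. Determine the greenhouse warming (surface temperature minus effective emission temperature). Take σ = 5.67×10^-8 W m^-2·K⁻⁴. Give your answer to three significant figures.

2.85 kelvin

Flux at the orbit: S = 1360/(8.35)² = 19.51 W m^-2.
Effective emission temperature (TOA balance): σT_e⁴ = S(1−α)/4 = 1.863 W m^-2 → T_e = 75.71 K.
For a single slab of emissivity ε, T_s⁴ = 2T_e⁴/(2−ε); thus T_s = 75.71·(1.159)^(1/4) = 78.56 K.
Greenhouse warming: T_s − T_e = 2.852 K.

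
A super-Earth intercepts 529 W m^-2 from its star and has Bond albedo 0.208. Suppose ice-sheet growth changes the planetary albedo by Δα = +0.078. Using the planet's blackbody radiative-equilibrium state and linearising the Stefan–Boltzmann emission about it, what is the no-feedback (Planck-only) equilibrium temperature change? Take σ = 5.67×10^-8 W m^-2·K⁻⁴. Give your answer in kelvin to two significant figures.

The baseline emission temperature is T_e = 207.3 K.
The change in absorbed flux is Δ[S(1−α)/4] = −SΔα/4 = -10.32 W m^-2.
The Planck feedback parameter is 4σT_e³ = 2.021 W m^-2/K.
Hence the no-feedback warming is ΔF/(4σT_e³) = -5.10 K.

-5.1 K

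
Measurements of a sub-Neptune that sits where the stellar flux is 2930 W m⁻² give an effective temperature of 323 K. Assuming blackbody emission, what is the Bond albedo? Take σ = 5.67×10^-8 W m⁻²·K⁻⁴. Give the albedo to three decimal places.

Energy balance: S(1−α)/4 = σT⁴, so 1−α = 4σT⁴/S.
σT⁴ = 617.2 W m⁻², so 4σT⁴ = 2469 W m⁻².
Hence α = 1 − 2469/2930 = 0.1575.

0.157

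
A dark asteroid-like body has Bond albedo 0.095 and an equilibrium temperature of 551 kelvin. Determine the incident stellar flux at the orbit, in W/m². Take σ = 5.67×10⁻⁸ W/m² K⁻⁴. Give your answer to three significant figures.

Invert the energy balance for S: S = 4σT⁴/(1−α).
σT⁴ = 5.67×10⁻⁸·(551)⁴ = 5226 W/m².
S = 4·5226/0.905 = 23100 W/m².

23100 W/m²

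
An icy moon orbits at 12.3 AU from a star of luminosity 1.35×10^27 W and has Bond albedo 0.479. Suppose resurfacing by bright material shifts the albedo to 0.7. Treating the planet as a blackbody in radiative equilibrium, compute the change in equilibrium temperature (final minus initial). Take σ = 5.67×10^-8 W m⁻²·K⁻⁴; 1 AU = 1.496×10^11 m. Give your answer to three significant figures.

-11.9 K

Orbital distance: d = 12.3 AU = 1.840×10^12 m.
S = L/(4πd²) = 31.73 W m⁻².
With α = 0.479, T₁ = 92.40 K.
Final:   T₂ = [S(1−0.7)/(4σ)]^(1/4) = 80.49 K.
Change: 80.49 − 92.40 = -11.91 K.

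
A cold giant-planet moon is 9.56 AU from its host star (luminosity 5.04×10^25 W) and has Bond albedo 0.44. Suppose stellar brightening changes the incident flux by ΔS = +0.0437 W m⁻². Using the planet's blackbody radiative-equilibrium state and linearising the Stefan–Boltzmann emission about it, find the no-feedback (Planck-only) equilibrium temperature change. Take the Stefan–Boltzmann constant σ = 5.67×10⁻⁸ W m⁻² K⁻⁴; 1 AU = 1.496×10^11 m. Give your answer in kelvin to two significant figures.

0.26 K

Orbital distance: d = 9.56 AU = 1.430×10^12 m.
Flux at the orbit: S = L/(4πd²) = 5.04×10^25/(4π·(1.43×10^12)²) = 1.961 W m⁻².
The baseline emission temperature is T_e = 46.91 K.
Only a fraction (1−α) is absorbed and it's spread over 4πR², so ΔF = (1−α)ΔS/4 = 0.006118 W m⁻².
Linearising σT⁴ gives d(σT⁴)/dT = 4σT_e³ = 0.02341 W m⁻² per K.
So ΔT₀ = 0.006118/0.02341 = 0.261 K.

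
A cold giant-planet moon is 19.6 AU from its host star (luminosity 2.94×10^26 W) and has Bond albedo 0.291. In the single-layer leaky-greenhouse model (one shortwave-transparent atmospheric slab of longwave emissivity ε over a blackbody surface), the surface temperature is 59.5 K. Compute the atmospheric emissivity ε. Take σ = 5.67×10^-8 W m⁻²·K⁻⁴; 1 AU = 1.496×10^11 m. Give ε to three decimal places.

Orbital distance: d = 19.6 AU = 2.932×10^12 m.
Flux at the orbit: S = L/(4πd²) = 2.94×10^26/(4π·(2.93×10^12)²) = 2.721 W m⁻².
TOA balance gives T_e = 54.01 K.
T_s⁴ = T_e⁴·2/(2−ε) → ε = 2 − 2(T_e/T_s)⁴ = 2 − 2·(54.01/59.5)⁴ = 0.6425.

0.643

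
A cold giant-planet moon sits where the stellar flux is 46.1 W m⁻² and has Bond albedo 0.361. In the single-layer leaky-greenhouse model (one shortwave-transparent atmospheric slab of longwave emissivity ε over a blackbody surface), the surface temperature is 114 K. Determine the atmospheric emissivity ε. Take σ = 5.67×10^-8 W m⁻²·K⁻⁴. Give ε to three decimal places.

First, T_e = [46.10·(1−0.361)/(4σ)]^(1/4) = 106.8 K.
T_s⁴ = T_e⁴·2/(2−ε) → ε = 2 − 2(T_e/T_s)⁴ = 2 − 2·(106.8/114)⁴ = 0.4620.

0.462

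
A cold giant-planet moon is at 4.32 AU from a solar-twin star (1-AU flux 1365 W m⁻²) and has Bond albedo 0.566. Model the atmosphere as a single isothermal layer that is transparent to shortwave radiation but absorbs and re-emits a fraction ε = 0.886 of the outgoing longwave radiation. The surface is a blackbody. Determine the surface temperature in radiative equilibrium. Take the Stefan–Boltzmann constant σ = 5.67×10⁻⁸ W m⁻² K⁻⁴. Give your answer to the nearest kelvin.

Flux at the orbit: S = 1365/(4.32)² = 73.14 W m⁻².
The planet radiates to space at T_e = [S(1−α)/(4σ)]^(1/4) = 108.8 K.
Surface balance with a leaky layer gives σT_s⁴ = σT_e⁴·2/(2−ε), so T_s = T_e·[2/(2−0.886)]^(1/4) = 125.9 K.

126 K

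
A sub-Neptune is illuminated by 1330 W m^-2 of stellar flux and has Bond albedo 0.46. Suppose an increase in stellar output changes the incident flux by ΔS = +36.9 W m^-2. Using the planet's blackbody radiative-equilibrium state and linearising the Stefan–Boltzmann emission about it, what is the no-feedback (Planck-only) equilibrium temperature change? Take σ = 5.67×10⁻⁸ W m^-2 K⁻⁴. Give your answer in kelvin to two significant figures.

1.6 K

Reference equilibrium: T_e = [S(1−α)/(4σ)]^(1/4) = 237.2 K.
TOA radiative forcing: ΔF = (1−α)ΔS/4 = 0.54·(+36.9)/4 = 4.982 W m^-2.
Linearising σT⁴ gives d(σT⁴)/dT = 4σT_e³ = 3.028 W m^-2 per K.
ΔT₀ = ΔF/λ_P = 4.982/3.028 = 1.65 K.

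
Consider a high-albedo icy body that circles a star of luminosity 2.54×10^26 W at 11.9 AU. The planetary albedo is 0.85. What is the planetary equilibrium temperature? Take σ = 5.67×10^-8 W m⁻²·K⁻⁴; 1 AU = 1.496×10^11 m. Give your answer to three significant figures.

Orbital distance: d = 11.9 AU = 1.780×10^12 m.
Flux at the orbit: S = L/(4πd²) = 2.54×10^26/(4π·(1.78×10^12)²) = 6.378 W m⁻².
Absorbed flux (global mean): S(1−α)/4 = 6.378·0.15/4 = 0.2392 W m⁻².
Set σT⁴ = 0.2392 → T = (0.2392/σ)^(1/4) = 45.32 K.

45.3 K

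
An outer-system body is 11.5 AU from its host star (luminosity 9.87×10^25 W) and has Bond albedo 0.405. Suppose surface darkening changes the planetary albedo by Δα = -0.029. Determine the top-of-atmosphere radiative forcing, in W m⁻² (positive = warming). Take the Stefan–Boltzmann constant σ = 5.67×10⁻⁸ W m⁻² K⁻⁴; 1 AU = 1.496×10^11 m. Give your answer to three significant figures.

d = 11.5 × 1.496×10^11 m = 1.720×10^12 m.
Spreading L over a sphere of radius d: S = 9.87×10^25/(4π·1.72×10^12²) = 2.654 W m⁻².
The change in absorbed flux is Δ[S(1−α)/4] = −SΔα/4 = 0.01924 W m⁻².

0.0192 W m⁻²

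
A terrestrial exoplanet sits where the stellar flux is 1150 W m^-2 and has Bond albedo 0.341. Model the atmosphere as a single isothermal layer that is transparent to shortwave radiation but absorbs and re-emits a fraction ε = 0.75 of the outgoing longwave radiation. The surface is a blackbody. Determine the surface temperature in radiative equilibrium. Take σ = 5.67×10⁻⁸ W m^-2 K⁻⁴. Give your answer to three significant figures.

270 K

Effective emission temperature (TOA balance): σT_e⁴ = S(1−α)/4 = 189.5 W m^-2 → T_e = 240.4 K.
For a single slab of emissivity ε, T_s⁴ = 2T_e⁴/(2−ε); thus T_s = 240.4·(1.6)^(1/4) = 270.4 K.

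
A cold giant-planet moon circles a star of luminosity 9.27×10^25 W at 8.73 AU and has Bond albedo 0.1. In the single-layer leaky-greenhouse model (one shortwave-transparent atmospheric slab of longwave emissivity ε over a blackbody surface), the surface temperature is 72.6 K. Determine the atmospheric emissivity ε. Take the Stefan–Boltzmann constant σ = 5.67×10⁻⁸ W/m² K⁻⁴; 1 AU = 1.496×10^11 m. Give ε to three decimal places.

0.764

d = 8.73 × 1.496×10^11 m = 1.306×10^12 m.
Spreading L over a sphere of radius d: S = 9.27×10^25/(4π·1.31×10^12²) = 4.325 W/m².
Effective temperature: T_e = [S(1−α)/(4σ)]^(1/4) = 64.36 K.
Since (2−ε)/2 = (T_e/T_s)⁴ = 0.6178, ε = 0.7644.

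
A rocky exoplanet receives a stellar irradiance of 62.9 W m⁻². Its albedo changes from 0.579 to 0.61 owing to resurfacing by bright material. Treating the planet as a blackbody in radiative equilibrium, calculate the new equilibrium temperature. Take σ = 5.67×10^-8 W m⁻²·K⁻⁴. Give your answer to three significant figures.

102 K

T₂ = [S(1−α₂)/(4σ)]^(1/4) = [62.90·0.39/(4σ)]^(1/4) = 102.0 K.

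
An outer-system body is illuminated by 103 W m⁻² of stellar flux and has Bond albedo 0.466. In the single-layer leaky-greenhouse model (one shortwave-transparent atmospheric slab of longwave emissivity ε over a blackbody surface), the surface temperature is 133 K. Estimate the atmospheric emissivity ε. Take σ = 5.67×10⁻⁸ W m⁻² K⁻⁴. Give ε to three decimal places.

0.450

First, T_e = [103.0·(1−0.466)/(4σ)]^(1/4) = 124.8 K.
Inverting T_s⁴ = 2T_e⁴/(2−ε): (T_e/T_s)⁴ = 0.7750, so ε = 2(1 − 0.7750) = 0.4499.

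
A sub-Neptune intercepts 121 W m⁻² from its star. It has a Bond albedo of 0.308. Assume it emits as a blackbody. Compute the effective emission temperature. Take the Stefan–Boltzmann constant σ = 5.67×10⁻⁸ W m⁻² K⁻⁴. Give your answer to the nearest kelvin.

Averaging over the sphere, the absorbed flux is S(1−α)/4 = 20.93 W m⁻².
Set σT⁴ = 20.93 → T = (20.93/σ)^(1/4) = 138.6 K.

139 K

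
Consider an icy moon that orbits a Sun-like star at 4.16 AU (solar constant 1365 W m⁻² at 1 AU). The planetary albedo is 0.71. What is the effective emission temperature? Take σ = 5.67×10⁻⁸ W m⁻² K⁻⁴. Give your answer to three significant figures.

By the inverse-square law, S = 1365/4.16² = 78.88 W m⁻².
Absorbed flux (global mean): S(1−α)/4 = 78.88·0.29/4 = 5.719 W m⁻².
In equilibrium σT⁴ equals this, so T = 100.2 K.

100 K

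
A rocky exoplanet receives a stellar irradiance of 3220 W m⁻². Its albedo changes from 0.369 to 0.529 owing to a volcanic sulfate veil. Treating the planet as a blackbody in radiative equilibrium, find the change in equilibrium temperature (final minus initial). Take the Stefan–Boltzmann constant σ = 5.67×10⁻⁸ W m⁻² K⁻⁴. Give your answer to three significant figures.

-21.7 kelvin

Initial: T₁ = [S(1−0.369)/(4σ)]^(1/4) = 307.7 K.
Final:   T₂ = [S(1−0.529)/(4σ)]^(1/4) = 286.0 K.
Change: 286.0 − 307.7 = -21.69 K.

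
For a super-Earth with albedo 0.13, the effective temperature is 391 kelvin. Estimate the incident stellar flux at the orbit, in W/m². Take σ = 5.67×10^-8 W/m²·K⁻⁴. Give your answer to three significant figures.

From S(1−α)/4 = σT⁴: S = 4σT⁴/(1−α).
σT⁴ = 5.67×10⁻⁸·(391)⁴ = 1325 W/m².
So S = 4×1325/(1−0.13) = 6093 W/m².

6090 W/m²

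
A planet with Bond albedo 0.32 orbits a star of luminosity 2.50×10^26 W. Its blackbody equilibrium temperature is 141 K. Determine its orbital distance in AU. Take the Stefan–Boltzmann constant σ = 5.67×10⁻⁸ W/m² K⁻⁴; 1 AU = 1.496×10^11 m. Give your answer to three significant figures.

2.60 AU

Required flux: S = 4σT⁴/(1−α) = 131.8 W/m².
S = L/(4πd²) → d = √(L/4πS) = √(2.50×10^26/(4π·131.8)) = 3.885×10^11 m = 2.597 AU.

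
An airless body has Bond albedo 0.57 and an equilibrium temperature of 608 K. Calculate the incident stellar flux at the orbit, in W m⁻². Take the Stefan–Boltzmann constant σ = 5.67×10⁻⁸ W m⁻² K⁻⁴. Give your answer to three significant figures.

From S(1−α)/4 = σT⁴: S = 4σT⁴/(1−α).
The emitted flux is σT⁴ = 7748 W m⁻².
S = 4·7748/0.43 = 72080 W m⁻².

72100 W m⁻²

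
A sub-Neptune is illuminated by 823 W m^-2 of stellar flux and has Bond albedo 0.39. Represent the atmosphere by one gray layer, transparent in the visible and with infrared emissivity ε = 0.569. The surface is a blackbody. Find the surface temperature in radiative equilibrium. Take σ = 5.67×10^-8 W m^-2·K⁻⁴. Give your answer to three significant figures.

236 kelvin

At the top of the atmosphere, σT_e⁴ = S(1−α)/4 = 125.5 W m^-2, giving T_e = 216.9 K.
For a single slab of emissivity ε, T_s⁴ = 2T_e⁴/(2−ε); thus T_s = 216.9·(1.398)^(1/4) = 235.8 K.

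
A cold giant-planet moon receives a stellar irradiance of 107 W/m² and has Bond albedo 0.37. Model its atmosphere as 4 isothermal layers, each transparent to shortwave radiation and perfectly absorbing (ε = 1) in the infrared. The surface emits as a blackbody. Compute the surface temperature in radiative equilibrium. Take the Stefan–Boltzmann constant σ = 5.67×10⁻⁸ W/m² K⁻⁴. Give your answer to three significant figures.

OLR = S(1−α)/4 = 16.85 W/m²; the top layer radiates at T_e = 131.3 K.
For an N-layer opaque stack, T_s⁴ = (N+1)T_e⁴, hence T_s = (5)^(1/4)×131.3 K = 196.3 K.

196 K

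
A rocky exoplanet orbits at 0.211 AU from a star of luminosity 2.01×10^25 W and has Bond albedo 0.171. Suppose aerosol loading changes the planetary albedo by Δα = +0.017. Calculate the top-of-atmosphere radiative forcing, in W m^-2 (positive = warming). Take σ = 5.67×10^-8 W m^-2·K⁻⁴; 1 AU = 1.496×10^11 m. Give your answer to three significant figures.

-6.82 W m^-2

Orbital distance: d = 0.211 AU = 3.157×10^10 m.
S = L/(4πd²) = 1605 W m^-2.
ΔF = −(S/4)Δα = −(1605/4)×(+0.017) = -6.823 W m^-2.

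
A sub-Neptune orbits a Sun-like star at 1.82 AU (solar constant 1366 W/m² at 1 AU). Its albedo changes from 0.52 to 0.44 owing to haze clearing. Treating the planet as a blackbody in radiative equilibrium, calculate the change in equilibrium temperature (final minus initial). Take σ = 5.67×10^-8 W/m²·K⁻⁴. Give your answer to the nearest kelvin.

Flux at the orbit: S = 1366/(1.82)² = 412.4 W/m².
Initial: T₁ = [S(1−0.52)/(4σ)]^(1/4) = 171.9 K.
Final:   T₂ = [S(1−0.44)/(4σ)]^(1/4) = 178.6 K.
Change: 178.6 − 171.9 = 6.753 K.

7 K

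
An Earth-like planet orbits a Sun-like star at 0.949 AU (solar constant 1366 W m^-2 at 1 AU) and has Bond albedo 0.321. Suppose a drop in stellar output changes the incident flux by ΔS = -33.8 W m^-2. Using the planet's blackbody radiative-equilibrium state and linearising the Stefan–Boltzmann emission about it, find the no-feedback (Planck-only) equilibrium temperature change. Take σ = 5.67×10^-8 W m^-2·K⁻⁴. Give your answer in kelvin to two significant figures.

-1.4 kelvin

Flux at the orbit: S = 1366/(0.949)² = 1517 W m^-2.
The baseline emission temperature is T_e = 259.6 K.
ΔF = Δ[S(1−α)]/4 = (1−0.321)·-33.8/4 = -5.738 W m^-2.
Planck response: λ_P = 4σT_e³ = 4·5.67×10⁻⁸·(259.6)³ = 3.967 W m^-2/K.
ΔT₀ = ΔF/λ_P = -5.738/3.967 = -1.45 K.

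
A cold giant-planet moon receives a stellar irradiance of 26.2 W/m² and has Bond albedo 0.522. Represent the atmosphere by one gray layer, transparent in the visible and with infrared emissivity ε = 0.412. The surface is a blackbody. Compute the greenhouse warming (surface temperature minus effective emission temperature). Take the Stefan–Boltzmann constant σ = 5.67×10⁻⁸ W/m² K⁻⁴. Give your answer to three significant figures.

At the top of the atmosphere, σT_e⁴ = S(1−α)/4 = 3.131 W/m², giving T_e = 86.20 K.
Surface balance with a leaky layer gives σT_s⁴ = σT_e⁴·2/(2−ε), so T_s = T_e·[2/(2−0.412)]^(1/4) = 91.32 K.
Greenhouse warming: T_s − T_e = 5.117 K.

5.12 K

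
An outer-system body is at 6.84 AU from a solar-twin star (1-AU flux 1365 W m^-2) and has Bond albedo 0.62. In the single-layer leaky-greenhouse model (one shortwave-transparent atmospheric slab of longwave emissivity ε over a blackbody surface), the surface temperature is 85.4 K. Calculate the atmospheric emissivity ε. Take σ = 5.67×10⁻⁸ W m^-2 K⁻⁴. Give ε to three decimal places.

Flux at the orbit: S = 1365/(6.84)² = 29.18 W m^-2.
TOA balance gives T_e = 83.62 K.
Since (2−ε)/2 = (T_e/T_s)⁴ = 0.9190, ε = 0.1619.

0.162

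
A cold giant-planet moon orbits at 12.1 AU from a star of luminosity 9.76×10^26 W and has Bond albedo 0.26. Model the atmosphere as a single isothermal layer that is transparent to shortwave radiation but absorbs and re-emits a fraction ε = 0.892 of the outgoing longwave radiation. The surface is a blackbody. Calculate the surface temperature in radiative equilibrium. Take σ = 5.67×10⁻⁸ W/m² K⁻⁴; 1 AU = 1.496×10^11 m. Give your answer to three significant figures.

109 kelvin

d = 12.1 × 1.496×10^11 m = 1.810×10^12 m.
Flux at the orbit: S = L/(4πd²) = 9.76×10^26/(4π·(1.81×10^12)²) = 23.70 W/m².
At the top of the atmosphere, σT_e⁴ = S(1−α)/4 = 4.385 W/m², giving T_e = 93.78 K.
For a single slab of emissivity ε, T_s⁴ = 2T_e⁴/(2−ε); thus T_s = 93.78·(1.805)^(1/4) = 108.7 K.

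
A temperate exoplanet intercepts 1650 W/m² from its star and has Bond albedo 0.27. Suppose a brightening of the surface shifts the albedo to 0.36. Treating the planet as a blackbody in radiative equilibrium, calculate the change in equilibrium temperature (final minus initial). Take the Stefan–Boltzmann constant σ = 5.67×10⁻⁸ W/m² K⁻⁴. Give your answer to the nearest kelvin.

-9 K

Before: T₁ = [1650·0.73/(4σ)]^(1/4) = 270.0 K.
Final:   T₂ = [S(1−0.36)/(4σ)]^(1/4) = 261.2 K.
Change: 261.2 − 270.0 = -8.735 K.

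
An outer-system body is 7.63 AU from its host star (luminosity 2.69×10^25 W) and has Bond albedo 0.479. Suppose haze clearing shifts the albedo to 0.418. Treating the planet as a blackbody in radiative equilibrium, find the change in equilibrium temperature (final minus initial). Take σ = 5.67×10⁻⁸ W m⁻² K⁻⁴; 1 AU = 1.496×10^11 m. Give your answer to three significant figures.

1.24 kelvin

d = 7.63 × 1.496×10^11 m = 1.141×10^12 m.
Spreading L over a sphere of radius d: S = 2.69×10^25/(4π·1.14×10^12²) = 1.643 W m⁻².
With α = 0.479, T₁ = 44.08 K.
After:  T₂ = [1.643·0.582/(4σ)]^(1/4) = 45.31 K.
Change: 45.31 − 44.08 = 1.237 K.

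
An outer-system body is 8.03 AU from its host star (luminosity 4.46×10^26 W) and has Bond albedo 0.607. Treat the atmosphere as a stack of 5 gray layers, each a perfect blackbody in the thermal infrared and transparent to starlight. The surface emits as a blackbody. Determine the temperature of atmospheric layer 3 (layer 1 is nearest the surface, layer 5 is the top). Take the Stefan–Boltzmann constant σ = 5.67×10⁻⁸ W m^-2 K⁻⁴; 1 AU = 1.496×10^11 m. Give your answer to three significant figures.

Orbital distance: d = 8.03 AU = 1.201×10^12 m.
Spreading L over a sphere of radius d: S = 4.46×10^26/(4π·1.20×10^12²) = 24.59 W m^-2.
Top-of-atmosphere balance: σT_e⁴ = S(1−α)/4 = 2.416 W m^-2 → T_e = 80.80 K.
In the N-layer model, layer k (counted from the surface) has T_k = (N+1−k)^(1/4)·T_e.
T_3 = (3)^(1/4)·80.80 = 106.3 K.

106 K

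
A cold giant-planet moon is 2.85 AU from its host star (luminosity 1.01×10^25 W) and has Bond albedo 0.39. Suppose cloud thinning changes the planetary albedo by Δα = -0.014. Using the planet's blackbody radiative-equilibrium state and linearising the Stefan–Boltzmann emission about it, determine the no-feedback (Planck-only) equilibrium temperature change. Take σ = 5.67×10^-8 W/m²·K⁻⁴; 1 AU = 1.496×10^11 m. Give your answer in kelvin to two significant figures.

0.34 kelvin

Orbital distance: d = 2.85 AU = 4.264×10^11 m.
S = L/(4πd²) = 4.421 W/m².
Unperturbed T_e = [4.421·(1−0.39)/(4σ)]^¼ = 58.72 K.
ΔF = −(S/4)Δα = −(4.421/4)×(-0.014) = 0.01547 W/m².
The Planck feedback parameter is 4σT_e³ = 0.04593 W/m²/K.
So ΔT₀ = 0.01547/0.04593 = 0.337 K.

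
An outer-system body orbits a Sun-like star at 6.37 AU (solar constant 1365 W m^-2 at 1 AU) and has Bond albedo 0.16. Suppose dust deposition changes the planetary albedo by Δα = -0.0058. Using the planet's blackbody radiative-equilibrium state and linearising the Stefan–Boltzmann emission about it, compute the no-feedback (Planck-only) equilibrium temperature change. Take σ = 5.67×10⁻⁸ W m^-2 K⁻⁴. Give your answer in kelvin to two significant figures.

Flux at the orbit: S = 1365/(6.37)² = 33.64 W m^-2.
Unperturbed T_e = [33.64·(1−0.16)/(4σ)]^¼ = 105.7 K.
ΔF = −(S/4)Δα = −(33.64/4)×(-0.0058) = 0.04878 W m^-2.
The Planck feedback parameter is 4σT_e³ = 0.2675 W m^-2/K.
So ΔT₀ = 0.04878/0.2675 = 0.182 K.

0.18 K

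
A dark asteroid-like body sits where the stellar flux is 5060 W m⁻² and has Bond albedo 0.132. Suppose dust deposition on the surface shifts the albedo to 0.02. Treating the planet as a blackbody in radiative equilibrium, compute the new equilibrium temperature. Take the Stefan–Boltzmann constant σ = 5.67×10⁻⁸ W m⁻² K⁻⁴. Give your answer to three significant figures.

385 K

T₂ = [S(1−α₂)/(4σ)]^(1/4) = [5060·0.98/(4σ)]^(1/4) = 384.5 K.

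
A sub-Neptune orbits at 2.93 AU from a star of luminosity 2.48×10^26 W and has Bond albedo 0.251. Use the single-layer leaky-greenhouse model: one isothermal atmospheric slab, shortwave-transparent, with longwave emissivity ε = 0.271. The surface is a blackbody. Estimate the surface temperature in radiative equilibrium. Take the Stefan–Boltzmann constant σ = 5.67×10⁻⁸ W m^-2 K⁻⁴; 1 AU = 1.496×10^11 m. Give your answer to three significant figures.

Orbital distance: d = 2.93 AU = 4.383×10^11 m.
S = L/(4πd²) = 102.7 W m^-2.
At the top of the atmosphere, σT_e⁴ = S(1−α)/4 = 19.23 W m^-2, giving T_e = 135.7 K.
The surface balance (absorbed SW + ε·downward IR = σT_s⁴) with T_a⁴ = T_s⁴/2 reduces to T_s = T_e·[2/(2−ε)]^¼ = 140.7 K.

141 K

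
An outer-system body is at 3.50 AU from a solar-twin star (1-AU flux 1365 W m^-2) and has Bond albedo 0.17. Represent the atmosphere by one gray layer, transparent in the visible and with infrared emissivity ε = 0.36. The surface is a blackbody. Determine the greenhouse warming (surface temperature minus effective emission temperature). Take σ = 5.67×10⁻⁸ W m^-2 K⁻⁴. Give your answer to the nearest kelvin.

By the inverse-square law, S = 1365/3.50² = 111.4 W m^-2.
At the top of the atmosphere, σT_e⁴ = S(1−α)/4 = 23.12 W m^-2, giving T_e = 142.1 K.
The surface balance (absorbed SW + ε·downward IR = σT_s⁴) with T_a⁴ = T_s⁴/2 reduces to T_s = T_e·[2/(2−ε)]^¼ = 149.3 K.
Greenhouse warming: T_s − T_e = 7.228 K.

7 K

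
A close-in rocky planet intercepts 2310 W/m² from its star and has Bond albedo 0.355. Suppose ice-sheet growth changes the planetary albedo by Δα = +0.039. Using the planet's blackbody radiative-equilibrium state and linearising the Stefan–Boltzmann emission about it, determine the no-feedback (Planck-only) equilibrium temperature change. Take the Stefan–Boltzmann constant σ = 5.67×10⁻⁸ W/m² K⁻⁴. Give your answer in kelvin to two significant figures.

-4.3 K

Reference equilibrium: T_e = [S(1−α)/(4σ)]^(1/4) = 284.7 K.
TOA radiative forcing: ΔF = −S·Δα/4 = −2310·(+0.039)/4 = -22.52 W/m².
The Planck feedback parameter is 4σT_e³ = 5.233 W/m²/K.
ΔT₀ = ΔF/λ_P = -22.52/5.233 = -4.30 K.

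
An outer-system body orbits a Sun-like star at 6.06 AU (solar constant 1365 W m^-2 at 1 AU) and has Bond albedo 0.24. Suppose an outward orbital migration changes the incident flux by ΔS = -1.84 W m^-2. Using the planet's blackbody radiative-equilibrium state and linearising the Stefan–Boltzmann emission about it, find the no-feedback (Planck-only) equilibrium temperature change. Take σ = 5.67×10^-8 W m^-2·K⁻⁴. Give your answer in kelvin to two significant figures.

Irradiance scales as 1/d², so S = 1365 W m^-2 × (1/6.06)² = 37.17 W m^-2.
Unperturbed T_e = [37.17·(1−0.24)/(4σ)]^¼ = 105.6 K.
TOA radiative forcing: ΔF = (1−α)ΔS/4 = 0.76·(-1.84)/4 = -0.3496 W m^-2.
Linearising σT⁴ gives d(σT⁴)/dT = 4σT_e³ = 0.2674 W m^-2 per K.
So ΔT₀ = -0.3496/0.2674 = -1.31 K.

-1.3 K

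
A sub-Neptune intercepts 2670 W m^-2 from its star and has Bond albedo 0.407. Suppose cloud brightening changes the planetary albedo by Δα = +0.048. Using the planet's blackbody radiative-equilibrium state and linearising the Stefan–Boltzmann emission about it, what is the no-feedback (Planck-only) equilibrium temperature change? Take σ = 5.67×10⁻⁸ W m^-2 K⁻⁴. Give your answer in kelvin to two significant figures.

Reference equilibrium: T_e = [S(1−α)/(4σ)]^(1/4) = 289.1 K.
ΔF = −(S/4)Δα = −(2670/4)×(+0.048) = -32.04 W m^-2.
The Planck feedback parameter is 4σT_e³ = 5.478 W m^-2/K.
ΔT₀ = ΔF/λ_P = -32.04/5.478 = -5.85 K.

-5.8 K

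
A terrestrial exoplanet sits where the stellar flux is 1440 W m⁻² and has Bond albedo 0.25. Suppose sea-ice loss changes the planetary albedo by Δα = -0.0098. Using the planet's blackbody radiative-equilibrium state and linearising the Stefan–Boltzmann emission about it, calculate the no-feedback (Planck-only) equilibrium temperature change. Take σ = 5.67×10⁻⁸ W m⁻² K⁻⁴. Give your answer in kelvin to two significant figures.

The baseline emission temperature is T_e = 262.7 K.
The change in absorbed flux is Δ[S(1−α)/4] = −SΔα/4 = 3.528 W m⁻².
Planck response: λ_P = 4σT_e³ = 4·5.67×10⁻⁸·(262.7)³ = 4.111 W m⁻²/K.
Hence the no-feedback warming is ΔF/(4σT_e³) = 0.858 K.

0.86 K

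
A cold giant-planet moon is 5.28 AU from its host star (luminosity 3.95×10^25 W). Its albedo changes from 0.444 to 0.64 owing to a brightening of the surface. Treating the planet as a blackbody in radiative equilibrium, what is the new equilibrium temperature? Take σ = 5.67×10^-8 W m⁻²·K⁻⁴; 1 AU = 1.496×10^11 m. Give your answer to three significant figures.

d = 5.28 × 1.496×10^11 m = 7.899×10^11 m.
Flux at the orbit: S = L/(4πd²) = 3.95×10^25/(4π·(7.90×10^11)²) = 5.038 W m⁻².
With the new albedo, S(1−α₂)/4 = 0.4534 W m⁻², so T₂ = 53.18 K.

53.2 K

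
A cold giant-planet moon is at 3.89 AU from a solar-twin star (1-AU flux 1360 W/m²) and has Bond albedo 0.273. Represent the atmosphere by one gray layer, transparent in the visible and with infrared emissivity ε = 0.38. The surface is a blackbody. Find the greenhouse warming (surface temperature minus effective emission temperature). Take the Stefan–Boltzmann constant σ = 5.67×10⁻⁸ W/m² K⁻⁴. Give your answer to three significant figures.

Irradiance scales as 1/d², so S = 1360 W/m² × (1/3.89)² = 89.88 W/m².
The planet radiates to space at T_e = [S(1−α)/(4σ)]^(1/4) = 130.3 K.
Surface balance with a leaky layer gives σT_s⁴ = σT_e⁴·2/(2−ε), so T_s = T_e·[2/(2−0.38)]^(1/4) = 137.3 K.
T_s − T_e = 137.3 − 130.3 = 7.047 K.

7.05 K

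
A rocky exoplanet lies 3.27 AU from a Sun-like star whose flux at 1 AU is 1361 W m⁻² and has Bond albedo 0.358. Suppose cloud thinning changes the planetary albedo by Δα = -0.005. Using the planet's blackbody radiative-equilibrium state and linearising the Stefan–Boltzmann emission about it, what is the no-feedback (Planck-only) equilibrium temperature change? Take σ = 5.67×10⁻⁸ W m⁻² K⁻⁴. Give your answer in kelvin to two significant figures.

Flux at the orbit: S = 1361/(3.27)² = 127.3 W m⁻².
Unperturbed T_e = [127.3·(1−0.358)/(4σ)]^¼ = 137.8 K.
TOA radiative forcing: ΔF = −S·Δα/4 = −127.3·(-0.005)/4 = 0.1591 W m⁻².
Linearising σT⁴ gives d(σT⁴)/dT = 4σT_e³ = 0.5931 W m⁻² per K.
Hence the no-feedback warming is ΔF/(4σT_e³) = 0.268 K.

0.27 kelvin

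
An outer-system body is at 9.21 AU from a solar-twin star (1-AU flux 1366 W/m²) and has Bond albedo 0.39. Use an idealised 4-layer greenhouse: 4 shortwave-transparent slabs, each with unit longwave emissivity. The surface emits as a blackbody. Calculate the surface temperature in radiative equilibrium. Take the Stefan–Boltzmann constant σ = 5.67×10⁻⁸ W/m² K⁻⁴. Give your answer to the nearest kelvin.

121 K

Flux at the orbit: S = 1366/(9.21)² = 16.10 W/m².
The effective emission temperature is T_e = [S(1−α)/(4σ)]^¼ = 81.12 K.
For an N-layer opaque stack, T_s⁴ = (N+1)T_e⁴, hence T_s = (5)^(1/4)×81.12 K = 121.3 K.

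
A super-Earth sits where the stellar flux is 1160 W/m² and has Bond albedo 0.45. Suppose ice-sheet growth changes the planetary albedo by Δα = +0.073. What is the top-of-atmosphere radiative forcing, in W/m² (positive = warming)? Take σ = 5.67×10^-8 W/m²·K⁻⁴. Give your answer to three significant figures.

-21.2 W/m²

TOA radiative forcing: ΔF = −S·Δα/4 = −1160·(+0.073)/4 = -21.17 W/m².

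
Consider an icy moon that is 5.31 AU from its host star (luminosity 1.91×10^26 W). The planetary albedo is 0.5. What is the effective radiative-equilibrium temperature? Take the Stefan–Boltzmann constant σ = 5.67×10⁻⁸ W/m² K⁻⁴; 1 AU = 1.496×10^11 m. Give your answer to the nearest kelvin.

85 K

d = 5.31 × 1.496×10^11 m = 7.944×10^11 m.
Flux at the orbit: S = L/(4πd²) = 1.91×10^26/(4π·(7.94×10^11)²) = 24.09 W/m².
Averaging over the sphere, the absorbed flux is S(1−α)/4 = 3.011 W/m².
In equilibrium σT⁴ equals this, so T = 85.36 K.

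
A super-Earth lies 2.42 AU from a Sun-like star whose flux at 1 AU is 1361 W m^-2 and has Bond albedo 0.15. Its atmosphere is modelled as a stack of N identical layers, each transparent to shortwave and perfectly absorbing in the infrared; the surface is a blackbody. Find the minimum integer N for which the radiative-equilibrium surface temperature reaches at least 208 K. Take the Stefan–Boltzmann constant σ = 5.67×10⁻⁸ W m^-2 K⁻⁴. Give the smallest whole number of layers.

2

Irradiance scales as 1/d², so S = 1361 W m^-2 × (1/2.42)² = 232.4 W m^-2.
The effective emission temperature is T_e = [S(1−α)/(4σ)]^¼ = 171.8 K.
T_s = (N+1)^(1/4)·T_e ≥ 208 K requires N+1 ≥ (T_s/T_e)⁴ = (208/171.8)⁴ = 2.149.
Rounding up, N = 2.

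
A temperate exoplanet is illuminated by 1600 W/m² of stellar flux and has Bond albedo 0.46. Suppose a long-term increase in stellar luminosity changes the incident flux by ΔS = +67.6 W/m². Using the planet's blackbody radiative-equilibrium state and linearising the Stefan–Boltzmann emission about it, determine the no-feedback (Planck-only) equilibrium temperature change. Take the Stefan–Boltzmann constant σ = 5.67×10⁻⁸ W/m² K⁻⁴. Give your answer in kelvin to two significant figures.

2.6 kelvin

Unperturbed T_e = [1600·(1−0.46)/(4σ)]^¼ = 248.4 K.
Only a fraction (1−α) is absorbed and it's spread over 4πR², so ΔF = (1−α)ΔS/4 = 9.126 W/m².
The Planck feedback parameter is 4σT_e³ = 3.478 W/m²/K.
ΔT₀ = ΔF/λ_P = 9.126/3.478 = 2.62 K.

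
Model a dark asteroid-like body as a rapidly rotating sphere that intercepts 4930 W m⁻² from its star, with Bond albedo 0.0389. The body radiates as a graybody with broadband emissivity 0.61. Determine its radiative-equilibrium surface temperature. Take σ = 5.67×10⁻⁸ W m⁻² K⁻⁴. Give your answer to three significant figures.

430 K

The planet absorbs (1−α)S over its disc πR² and re-emits over 4πR², so the mean absorbed flux is (1−0.0389)·4930/4 = 1185 W m⁻².
Equating to εσT⁴ with ε = 0.61: T = (1185/0.61σ)^(1/4) = 430.2 K.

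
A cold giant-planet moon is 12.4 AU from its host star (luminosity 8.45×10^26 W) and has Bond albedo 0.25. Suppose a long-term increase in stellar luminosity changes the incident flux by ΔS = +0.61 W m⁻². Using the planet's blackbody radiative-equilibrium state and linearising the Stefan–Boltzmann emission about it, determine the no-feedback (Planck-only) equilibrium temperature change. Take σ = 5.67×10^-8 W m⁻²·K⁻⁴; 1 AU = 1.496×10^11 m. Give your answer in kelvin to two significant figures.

Orbital distance: d = 12.4 AU = 1.855×10^12 m.
Spreading L over a sphere of radius d: S = 8.45×10^26/(4π·1.86×10^12²) = 19.54 W m⁻².
Reference equilibrium: T_e = [S(1−α)/(4σ)]^(1/4) = 89.66 K.
Only a fraction (1−α) is absorbed and it's spread over 4πR², so ΔF = (1−α)ΔS/4 = 0.1144 W m⁻².
The Planck feedback parameter is 4σT_e³ = 0.1635 W m⁻²/K.
ΔT₀ = ΔF/λ_P = 0.1144/0.1635 = 0.700 K.

0.70 K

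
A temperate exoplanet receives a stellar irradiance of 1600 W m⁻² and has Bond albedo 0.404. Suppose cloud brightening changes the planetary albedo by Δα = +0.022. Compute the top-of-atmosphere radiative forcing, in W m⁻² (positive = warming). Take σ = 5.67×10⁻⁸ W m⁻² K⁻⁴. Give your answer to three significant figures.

ΔF = −(S/4)Δα = −(1600/4)×(+0.022) = -8.800 W m⁻².

-8.80 W m⁻²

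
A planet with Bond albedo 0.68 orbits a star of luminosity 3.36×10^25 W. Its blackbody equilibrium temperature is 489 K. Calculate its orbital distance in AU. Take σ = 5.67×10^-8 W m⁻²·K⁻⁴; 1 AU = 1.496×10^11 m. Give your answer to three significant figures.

0.0543 AU

Required flux: S = 4σT⁴/(1−α) = 40530 W m⁻².
S = L/(4πd²) → d = √(L/4πS) = √(3.36×10^25/(4π·40530)) = 8.123×10^9 m = 0.05430 AU.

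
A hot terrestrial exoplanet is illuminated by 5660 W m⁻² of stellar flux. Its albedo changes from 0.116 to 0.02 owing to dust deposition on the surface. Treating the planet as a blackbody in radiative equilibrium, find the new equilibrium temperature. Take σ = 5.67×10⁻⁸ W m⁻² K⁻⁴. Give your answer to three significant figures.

395 K

New equilibrium: T₂ = [(1−0.02)·5660/(4σ)]^(1/4) = 395.5 K.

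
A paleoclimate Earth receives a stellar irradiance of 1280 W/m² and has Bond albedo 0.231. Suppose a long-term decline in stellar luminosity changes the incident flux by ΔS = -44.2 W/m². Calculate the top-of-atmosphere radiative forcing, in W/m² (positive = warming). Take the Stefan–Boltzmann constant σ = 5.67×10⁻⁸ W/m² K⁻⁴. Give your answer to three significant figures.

-8.50 W/m²

TOA radiative forcing: ΔF = (1−α)ΔS/4 = 0.769·(-44.2)/4 = -8.497 W/m².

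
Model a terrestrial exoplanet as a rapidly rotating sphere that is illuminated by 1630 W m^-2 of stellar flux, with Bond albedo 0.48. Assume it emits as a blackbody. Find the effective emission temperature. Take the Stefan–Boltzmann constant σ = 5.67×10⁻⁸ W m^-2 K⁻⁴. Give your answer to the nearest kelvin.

247 K

The planet absorbs (1−α)S over its disc πR² and re-emits over 4πR², so the mean absorbed flux is (1−0.48)·1630/4 = 211.9 W m^-2.
In equilibrium σT⁴ equals this, so T = 247.3 K.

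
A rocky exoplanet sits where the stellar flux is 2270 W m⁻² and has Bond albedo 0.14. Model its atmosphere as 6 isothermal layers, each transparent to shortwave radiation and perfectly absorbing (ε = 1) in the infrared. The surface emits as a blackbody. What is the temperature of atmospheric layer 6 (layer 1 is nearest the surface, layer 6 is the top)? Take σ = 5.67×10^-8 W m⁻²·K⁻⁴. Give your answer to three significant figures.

The effective emission temperature is T_e = [S(1−α)/(4σ)]^¼ = 304.6 K.
The net upward flux σT_e⁴ is constant between every pair of levels, so T_k⁴ = (N+1−k)T_e⁴.
T_6 = (1)^(1/4)·304.6 = 304.6 K.

305 K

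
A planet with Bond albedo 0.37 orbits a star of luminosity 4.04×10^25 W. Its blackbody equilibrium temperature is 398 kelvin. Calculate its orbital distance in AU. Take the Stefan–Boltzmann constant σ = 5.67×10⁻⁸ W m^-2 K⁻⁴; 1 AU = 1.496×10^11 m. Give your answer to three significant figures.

The flux needed for this T is 4σT⁴/(1−0.37) = 9033 W m^-2.
S = L/(4πd²) → d = √(L/4πS) = √(4.04×10^25/(4π·9033)) = 1.887×10^10 m = 0.1261 AU.

0.126 AU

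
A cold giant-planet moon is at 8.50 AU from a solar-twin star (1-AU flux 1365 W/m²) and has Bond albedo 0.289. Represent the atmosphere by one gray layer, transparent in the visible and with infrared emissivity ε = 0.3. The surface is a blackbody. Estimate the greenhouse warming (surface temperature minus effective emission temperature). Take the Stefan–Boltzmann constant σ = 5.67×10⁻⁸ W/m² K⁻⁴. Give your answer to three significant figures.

Irradiance scales as 1/d², so S = 1365 W/m² × (1/8.50)² = 18.89 W/m².
Effective emission temperature (TOA balance): σT_e⁴ = S(1−α)/4 = 3.358 W/m² → T_e = 87.73 K.
Surface balance with a leaky layer gives σT_s⁴ = σT_e⁴·2/(2−ε), so T_s = T_e·[2/(2−0.3)]^(1/4) = 91.36 K.
Greenhouse warming: T_s − T_e = 3.638 K.

3.64 K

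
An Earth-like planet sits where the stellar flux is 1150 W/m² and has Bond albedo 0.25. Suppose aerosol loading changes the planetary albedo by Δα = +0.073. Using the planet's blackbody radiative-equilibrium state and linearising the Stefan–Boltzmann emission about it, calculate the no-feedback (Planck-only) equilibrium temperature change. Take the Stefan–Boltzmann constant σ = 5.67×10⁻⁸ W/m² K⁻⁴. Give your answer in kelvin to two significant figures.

-6.0 kelvin

Unperturbed T_e = [1150·(1−0.25)/(4σ)]^¼ = 248.3 K.
The change in absorbed flux is Δ[S(1−α)/4] = −SΔα/4 = -20.99 W/m².
Planck response: λ_P = 4σT_e³ = 4·5.67×10⁻⁸·(248.3)³ = 3.473 W/m²/K.
So ΔT₀ = -20.99/3.473 = -6.04 K.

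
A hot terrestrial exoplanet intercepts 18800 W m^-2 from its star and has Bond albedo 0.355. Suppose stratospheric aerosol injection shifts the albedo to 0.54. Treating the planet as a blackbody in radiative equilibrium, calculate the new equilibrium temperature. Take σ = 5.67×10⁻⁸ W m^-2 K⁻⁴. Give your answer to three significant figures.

New equilibrium: T₂ = [(1−0.54)·18800/(4σ)]^(1/4) = 441.9 K.

442 K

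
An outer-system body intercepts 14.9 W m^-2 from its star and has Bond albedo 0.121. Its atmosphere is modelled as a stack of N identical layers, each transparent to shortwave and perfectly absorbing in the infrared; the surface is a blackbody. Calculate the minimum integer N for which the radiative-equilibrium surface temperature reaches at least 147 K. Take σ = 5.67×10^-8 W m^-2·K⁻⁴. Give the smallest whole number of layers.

8

The effective emission temperature is T_e = [S(1−α)/(4σ)]^¼ = 87.17 K.
T_s = (N+1)^(1/4)·T_e ≥ 147 K requires N+1 ≥ (T_s/T_e)⁴ = (147/87.17)⁴ = 8.086.
Rounding up, N = 8.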